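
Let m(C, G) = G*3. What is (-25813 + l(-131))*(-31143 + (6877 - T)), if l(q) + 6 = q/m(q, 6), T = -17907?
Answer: 2956127407/18 ≈ 1.6423e+8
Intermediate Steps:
m(C, G) = 3*G
l(q) = -6 + q/18 (l(q) = -6 + q/((3*6)) = -6 + q/18)
(-25813 + l(-131))*(-31143 + (6877 - T)) = (-25813 + (-6 + (1/18)*(-131)))*(-31143 + (6877 - 1*(-17907))) = (-25813 + (-6 - 131/18))*(-31143 + (6877 + 17907)) = (-25813 - 239/18)*(-31143 + 24784) = -464873/18*(-6359) = 2956127407/18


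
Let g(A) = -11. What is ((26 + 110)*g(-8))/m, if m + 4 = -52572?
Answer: 187/6572 ≈ 0.028454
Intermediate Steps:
m = -52576 (m = -4 - 52572 = -52576)
((26 + 110)*g(-8))/m = ((26 + 110)*(-11))/(-52576) = (136*(-11))*(-1/52576) = -1496*(-1/52576) = 187/6572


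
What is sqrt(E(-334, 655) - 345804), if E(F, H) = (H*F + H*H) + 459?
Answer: 3*I*sqrt(15010) ≈ 367.55*I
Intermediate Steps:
E(F, H) = 459 + H**2 + F*H (E(F, H) = (F*H + H**2) + 459 = (H**2 + F*H) + 459 = 459 + H**2 + F*H)
sqrt(E(-334, 655) - 345804) = sqrt((459 + 655**2 - 334*655) - 345804) = sqrt((459 + 429025 - 218770) - 345804) = sqrt(210714 - 345804) = sqrt(-135090) = 3*I*sqrt(15010)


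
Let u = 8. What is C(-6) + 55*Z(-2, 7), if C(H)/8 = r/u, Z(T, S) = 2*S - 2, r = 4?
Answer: 664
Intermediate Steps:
Z(T, S) = -2 + 2*S
C(H) = 4 (C(H) = 8*(4/8) = 8*(4*(1/8)) = 8*(1/2) = 4)
C(-6) + 55*Z(-2, 7) = 4 + 55*(-2 + 2*7) = 4 + 55*(-2 + 14) = 4 + 55*12 = 4 + 660 = 664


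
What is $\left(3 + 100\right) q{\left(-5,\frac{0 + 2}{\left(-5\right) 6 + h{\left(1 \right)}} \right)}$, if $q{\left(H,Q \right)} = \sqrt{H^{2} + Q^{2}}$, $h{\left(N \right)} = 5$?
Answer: $\frac{103 \sqrt{15629}}{25} \approx 515.07$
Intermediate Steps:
$\left(3 + 100\right) q{\left(-5,\frac{0 + 2}{\left(-5\right) 6 + h{\left(1 \right)}} \right)} = \left(3 + 100\right) \sqrt{\left(-5\right)^{2} + \left(\frac{0 + 2}{\left(-5\right) 6 + 5}\right)^{2}} = 103 \sqrt{25 + \left(\frac{2}{-30 + 5}\right)^{2}} = 103 \sqrt{25 + \left(\frac{2}{-25}\right)^{2}} = 103 \sqrt{25 + \left(2 \left(- \frac{1}{25}\right)\right)^{2}} = 103 \sqrt{25 + \left(- \frac{2}{25}\right)^{2}} = 103 \sqrt{25 + \frac{4}{625}} = 103 \sqrt{\frac{15629}{625}} = 103 \frac{\sqrt{15629}}{25} = \frac{103 \sqrt{15629}}{25}$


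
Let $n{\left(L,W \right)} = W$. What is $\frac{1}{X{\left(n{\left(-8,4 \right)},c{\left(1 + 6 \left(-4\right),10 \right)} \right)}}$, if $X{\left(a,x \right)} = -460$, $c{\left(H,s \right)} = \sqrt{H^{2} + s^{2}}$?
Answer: $- \frac{1}{460} \approx -0.0021739$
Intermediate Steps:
$\frac{1}{X{\left(n{\left(-8,4 \right)},c{\left(1 + 6 \left(-4\right),10 \right)} \right)}} = \frac{1}{-460} = - \frac{1}{460}$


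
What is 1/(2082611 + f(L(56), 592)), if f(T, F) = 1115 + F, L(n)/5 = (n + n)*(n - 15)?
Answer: 1/2084318 ≈ 4.7977e-7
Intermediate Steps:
L(n) = 10*n*(-15 + n) (L(n) = 5*((n + n)*(n - 15)) = 5*((2*n)*(-15 + n)) = 5*(2*n*(-15 + n)) = 10*n*(-15 + n))
1/(2082611 + f(L(56), 592)) = 1/(2082611 + (1115 + 592)) = 1/(2082611 + 1707) = 1/2084318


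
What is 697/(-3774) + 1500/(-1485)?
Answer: -8753/7326 ≈ -1.1948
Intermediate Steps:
697/(-3774) + 1500/(-1485) = 697*(-1/3774) + 1500*(-1/1485) = -41/222 - 100/99 = -8753/7326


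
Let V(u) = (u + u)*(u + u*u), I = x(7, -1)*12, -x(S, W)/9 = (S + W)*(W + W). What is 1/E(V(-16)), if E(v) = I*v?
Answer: -1/9953280 ≈ -1.0047e-7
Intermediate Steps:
x(S, W) = -18*W*(S + W) (x(S, W) = -9*(S + W)*(W + W) = -9*(S + W)*2*W = -18*W*(S + W))
I = 1296 (I = -18*(-1)*(7 - 1)*12 = -18*(-1)*6*12 = 108*12 = 1296)
V(u) = 2*u*(u + u**2) (V(u) = (2*u)*(u + u**2) = 2*u*(u + u**2))
E(v) = 1296*v
1/E(V(-16)) = 1/(1296*(2*(-16)**2*(1 - 16))) = 1/(1296*(2*256*(-15))) = 1/(1296*(-7680)) = 1/(-9953280) = -1/9953280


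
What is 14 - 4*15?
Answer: -46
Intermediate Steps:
14 - 4*15 = 14 - 60 = -46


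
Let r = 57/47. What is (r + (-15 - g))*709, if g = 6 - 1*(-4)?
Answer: -792662/47 ≈ -16865.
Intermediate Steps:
g = 10 (g = 6 + 4 = 10)
r = 57/47 (r = 57*(1/47) = 57/47 ≈ 1.2128)
(r + (-15 - g))*709 = (57/47 + (-15 - 1*10))*709 = (57/47 + (-15 - 10))*709 = (57/47 - 25)*709 = -1118/47*709 = -792662/47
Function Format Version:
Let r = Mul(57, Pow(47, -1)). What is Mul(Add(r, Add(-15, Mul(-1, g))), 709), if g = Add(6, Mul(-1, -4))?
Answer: Rational(-792662, 47) ≈ -16865.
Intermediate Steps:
g = 10 (g = Add(6, 4) = 10)
r = Rational(57, 47) (r = Mul(57, Rational(1, 47)) = Rational(57, 47) ≈ 1.2128)
Mul(Add(r, Add(-15, Mul(-1, g))), 709) = Mul(Add(Rational(57, 47), Add(-15, Mul(-1, 10))), 709) = Mul(Add(Rational(57, 47), Add(-15, -10)), 709) = Mul(Add(Rational(57, 47), -25), 709) = Mul(Rational(-1118, 47), 709) = Rational(-792662, 47)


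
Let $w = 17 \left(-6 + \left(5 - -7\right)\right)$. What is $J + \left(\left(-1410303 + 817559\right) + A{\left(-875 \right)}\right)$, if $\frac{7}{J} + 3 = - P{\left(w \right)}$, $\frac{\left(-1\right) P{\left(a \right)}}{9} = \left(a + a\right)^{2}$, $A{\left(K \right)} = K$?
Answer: $- \frac{222334653872}{374541} \approx -5.9362 \cdot 10^{5}$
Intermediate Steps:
$w = 102$ ($w = 17 \left(-6 + \left(5 + 7\right)\right) = 17 \left(-6 + 12\right) = 17 \cdot 6 = 102$)
$P{\left(a \right)} = - 36 a^{2}$ ($P{\left(a \right)} = - 9 \left(a + a\right)^{2} = - 9 \left(2 a\right)^{2} = - 9 \cdot 4 a^{2} = - 36 a^{2}$)
$J = \frac{7}{374541}$ ($J = \frac{7}{-3 - - 36 \cdot 102^{2}} = \frac{7}{-3 - \left(-36\right) 10404} = \frac{7}{-3 - -374544} = \frac{7}{-3 + 374544} = \frac{7}{374541} \approx 1.869 \cdot 10^{-5}$)
$J + \left(\left(-1410303 + 817559\right) + A{\left(-875 \right)}\right) = \frac{7}{374541} + \left(\left(-1410303 + 817559\right) - 875\right) = \frac{7}{374541} - 593619 = - \frac{222334653872}{374541}$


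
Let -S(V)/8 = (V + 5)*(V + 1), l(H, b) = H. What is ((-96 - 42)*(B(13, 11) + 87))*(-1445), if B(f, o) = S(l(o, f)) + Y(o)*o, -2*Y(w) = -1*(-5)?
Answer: -294428865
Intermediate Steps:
S(V) = -8*(1 + V)*(5 + V) (S(V) = -8*(V + 5)*(V + 1) = -8*(5 + V)*(1 + V) = -8*(1 + V)*(5 + V))
Y(w) = -5/2 (Y(w) = -(-1)*(-5)/2 = -1/2*5 = -5/2)
B(f, o) = -40 - 8*o**2 - 101*o/2 (B(f, o) = (-40 - 48*o - 8*o**2) - 5*o/2 = -40 - 8*o**2 - 101*o/2)
((-96 - 42)*(B(13, 11) + 87))*(-1445) = ((-96 - 42)*((-40 - 8*11**2 - 101/2*11) + 87))*(-1445) = -138*((-40 - 8*121 - 1111/2) + 87)*(-1445) = -138*((-40 - 968 - 1111/2) + 87)*(-1445) = -138*(-3127/2 + 87)*(-1445) = -138*(-2953/2)*(-1445) = 203757*(-1445) = -294428865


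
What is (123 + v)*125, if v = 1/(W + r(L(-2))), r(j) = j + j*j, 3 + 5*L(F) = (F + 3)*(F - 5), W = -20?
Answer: 276625/18 ≈ 15368.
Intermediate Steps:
L(F) = -⅗ + (-5 + F)*(3 + F)/5 (L(F) = -⅗ + ((F + 3)*(F - 5))/5 = -⅗ + ((3 + F)*(-5 + F))/5 = -⅗ + ((-5 + F)*(3 + F))/5 = -⅗ + (-5 + F)*(3 + F)/5)
r(j) = j + j²
v = -1/18 (v = 1/(-20 + (-18/5 - ⅖*(-2) + (⅕)*(-2)²)*(1 + (-18/5 - ⅖*(-2) + (⅕)*(-2)²))) = 1/(-20 + (-18/5 + ⅘ + (⅕)*4)*(1 + (-18/5 + ⅘ + (⅕)*4))) = 1/(-20 + (-18/5 + ⅘ + ⅘)*(1 + (-18/5 + ⅘ + ⅘))) = 1/(-20 - 2*(1 - 2)) = 1/(-20 - 2*(-1)) = 1/(-20 + 2) = 1/(-18) = -1/18 ≈ -0.055556)
(123 + v)*125 = (123 - 1/18)*125 = (2213/18)*125 = 276625/18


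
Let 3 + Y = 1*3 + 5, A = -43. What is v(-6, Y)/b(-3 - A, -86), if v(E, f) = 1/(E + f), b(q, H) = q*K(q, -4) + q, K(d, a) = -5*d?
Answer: 1/7960 ≈ 0.00012563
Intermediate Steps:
Y = 5 (Y = -3 + (1*3 + 5) = -3 + (3 + 5) = -3 + 8 = 5)
b(q, H) = q - 5*q² (b(q, H) = q*(-5*q) + q = -5*q² + q = q - 5*q²)
v(-6, Y)/b(-3 - A, -86) = 1/((-6 + 5)*(((-3 - 1*(-43))*(1 - 5*(-3 - 1*(-43)))))) = 1/((-1)*(((-3 + 43)*(1 - 5*(-3 + 43))))) = -1/(40*(1 - 5*40)) = -1/(40*(1 - 200)) = -1/(40*(-199)) = -1/(-7960) = -1*(-1/7960) = 1/7960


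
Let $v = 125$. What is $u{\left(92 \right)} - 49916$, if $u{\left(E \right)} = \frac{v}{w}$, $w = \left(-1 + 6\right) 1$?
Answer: $-49891$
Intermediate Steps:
$w = 5$ ($w = 5 \cdot 1 = 5$)
$u{\left(E \right)} = 25$ ($u{\left(E \right)} = \frac{125}{5} = 125 \cdot \frac{1}{5} = 25$)
$u{\left(92 \right)} - 49916 = 25 - 49916 = -49891$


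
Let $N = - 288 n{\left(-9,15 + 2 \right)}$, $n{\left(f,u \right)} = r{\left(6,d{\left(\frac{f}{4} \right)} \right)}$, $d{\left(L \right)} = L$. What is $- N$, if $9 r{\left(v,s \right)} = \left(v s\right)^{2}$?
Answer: $5832$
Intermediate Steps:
$r{\left(v,s \right)} = \frac{s^{2} v^{2}}{9}$ ($r{\left(v,s \right)} = \frac{\left(v s\right)^{2}}{9} = \frac{\left(s v\right)^{2}}{9} = \frac{s^{2} v^{2}}{9}$)
$n{\left(f,u \right)} = \frac{f^{2}}{4}$ ($n{\left(f,u \right)} = \frac{\left(\frac{f}{4}\right)^{2} \cdot 6^{2}}{9} = \frac{1}{9} \left(f \frac{1}{4}\right)^{2} \cdot 36 = \frac{1}{9} \left(\frac{f}{4}\right)^{2} \cdot 36 = \frac{1}{9} \frac{f^{2}}{16} \cdot 36 = \frac{f^{2}}{4}$)
$N = -5832$ ($N = - 288 \frac{\left(-9\right)^{2}}{4} = - 288 \cdot \frac{1}{4} \cdot 81 = \left(-288\right) \frac{81}{4} = -5832$)
$- N = \left(-1\right) \left(-5832\right) = 5832$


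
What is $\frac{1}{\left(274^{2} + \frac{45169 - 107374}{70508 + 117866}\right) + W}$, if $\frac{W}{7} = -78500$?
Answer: $- \frac{188374}{89369208781} \approx -2.1078 \cdot 10^{-6}$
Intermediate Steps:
$W = -549500$ ($W = 7 \left(-78500\right) = -549500$)
$\frac{1}{\left(274^{2} + \frac{45169 - 107374}{70508 + 117866}\right) + W} = \frac{1}{\left(274^{2} + \frac{45169 - 107374}{70508 + 117866}\right) - 549500} = \frac{1}{\left(75076 - \frac{62205}{188374}\right) - 549500} = \frac{1}{\frac{14142304219}{188374} - 549500} = \frac{1}{- \frac{89369208781}{188374}} = - \frac{188374}{89369208781}$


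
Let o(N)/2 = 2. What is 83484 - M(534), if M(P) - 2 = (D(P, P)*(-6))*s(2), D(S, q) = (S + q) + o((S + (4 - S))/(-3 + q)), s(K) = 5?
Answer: 115642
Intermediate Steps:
o(N) = 4 (o(N) = 2*2 = 4)
D(S, q) = 4 + S + q (D(S, q) = (S + q) + 4 = 4 + S + q)
M(P) = -118 - 60*P (M(P) = 2 + ((4 + P + P)*(-6))*5 = 2 + ((4 + 2*P)*(-6))*5 = 2 + (-24 - 12*P)*5 = 2 + (-120 - 60*P) = -118 - 60*P)
83484 - M(534) = 83484 - (-118 - 60*534) = 83484 - (-118 - 32040) = 83484 - 1*(-32158) = 83484 + 32158 = 115642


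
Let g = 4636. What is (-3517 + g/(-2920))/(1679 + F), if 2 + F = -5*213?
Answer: -2568569/446760 ≈ -5.7493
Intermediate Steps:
F = -1067 (F = -2 - 5*213 = -2 - 1065 = -1067)
(-3517 + g/(-2920))/(1679 + F) = (-3517 + 4636/(-2920))/(1679 - 1067) = (-3517 + 4636*(-1/2920))/612 = (-3517 - 1159/730)*(1/612) = -2568569/730*1/612 = -2568569/446760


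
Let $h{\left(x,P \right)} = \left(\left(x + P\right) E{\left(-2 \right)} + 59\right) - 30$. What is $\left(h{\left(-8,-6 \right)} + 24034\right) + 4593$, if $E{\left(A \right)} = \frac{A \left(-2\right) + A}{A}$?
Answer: $28670$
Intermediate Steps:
$E{\left(A \right)} = -1$ ($E{\left(A \right)} = \frac{- 2 A + A}{A} = \frac{\left(-1\right) A}{A} = -1$)
$h{\left(x,P \right)} = 29 - P - x$ ($h{\left(x,P \right)} = \left(\left(x + P\right) \left(-1\right) + 59\right) - 30 = \left(\left(P + x\right) \left(-1\right) + 59\right) - 30 = \left(\left(- P - x\right) + 59\right) - 30 = \left(59 - P - x\right) - 30 = 29 - P - x$)
$\left(h{\left(-8,-6 \right)} + 24034\right) + 4593 = \left(\left(29 - -6 - -8\right) + 24034\right) + 4593 = \left(\left(29 + 6 + 8\right) + 24034\right) + 4593 = \left(43 + 24034\right) + 4593 = 24077 + 4593 = 28670$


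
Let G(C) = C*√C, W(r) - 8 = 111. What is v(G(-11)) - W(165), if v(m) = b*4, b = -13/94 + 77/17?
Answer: -81047/799 ≈ -101.44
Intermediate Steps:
b = 7017/1598 (b = -13*1/94 + 77*(1/17) = -13/94 + 77/17 = 7017/1598 ≈ 4.3911)
W(r) = 119 (W(r) = 8 + 111 = 119)
G(C) = C^(3/2)
v(m) = 14034/799 (v(m) = (7017/1598)*4 = 14034/799)
v(G(-11)) - W(165) = 14034/799 - 1*119 = 14034/799 - 119 = -81047/799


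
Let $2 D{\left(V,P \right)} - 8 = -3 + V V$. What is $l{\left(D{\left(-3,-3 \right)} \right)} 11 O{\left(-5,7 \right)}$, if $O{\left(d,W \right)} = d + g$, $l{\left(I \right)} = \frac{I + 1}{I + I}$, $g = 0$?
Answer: $- \frac{220}{7} \approx -31.429$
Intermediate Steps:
$D{\left(V,P \right)} = \frac{5}{2} + \frac{V^{2}}{2}$ ($D{\left(V,P \right)} = 4 + \frac{-3 + V V}{2} = 4 + \frac{-3 + V^{2}}{2} = 4 + \left(- \frac{3}{2} + \frac{V^{2}}{2}\right) = \frac{5}{2} + \frac{V^{2}}{2}$)
$l{\left(I \right)} = \frac{1 + I}{2 I}$
$O{\left(d,W \right)} = d$ ($O{\left(d,W \right)} = d + 0 = d$)
$l{\left(D{\left(-3,-3 \right)} \right)} 11 O{\left(-5,7 \right)} = \frac{1 + \left(\frac{5}{2} + \frac{\left(-3\right)^{2}}{2}\right)}{2 \left(\frac{5}{2} + \frac{\left(-3\right)^{2}}{2}\right)} 11 \left(-5\right) = \frac{1 + \left(\frac{5}{2} + \frac{1}{2} \cdot 9\right)}{2 \left(\frac{5}{2} + \frac{1}{2} \cdot 9\right)} 11 \left(-5\right) = \frac{1 + \left(\frac{5}{2} + \frac{9}{2}\right)}{2 \left(\frac{5}{2} + \frac{9}{2}\right)} 11 \left(-5\right) = \frac{1 + 7}{2 \cdot 7} \cdot 11 \left(-5\right) = \frac{1}{2} \cdot \frac{1}{7} \cdot 8 \cdot 11 \left(-5\right) = \frac{4}{7} \cdot 11 \left(-5\right) = \frac{44}{7} \left(-5\right) = - \frac{220}{7}$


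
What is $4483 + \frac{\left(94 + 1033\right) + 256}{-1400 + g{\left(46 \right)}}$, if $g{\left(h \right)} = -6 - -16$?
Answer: $\frac{6229987}{1390} \approx 4482.0$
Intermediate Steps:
$g{\left(h \right)} = 10$ ($g{\left(h \right)} = -6 + 16 = 10$)
$4483 + \frac{\left(94 + 1033\right) + 256}{-1400 + g{\left(46 \right)}} = 4483 + \frac{\left(94 + 1033\right) + 256}{-1400 + 10} = 4483 + \frac{1127 + 256}{-1390} = 4483 + 1383 \left(- \frac{1}{1390}\right) = 4483 - \frac{1383}{1390} = \frac{6229987}{1390}$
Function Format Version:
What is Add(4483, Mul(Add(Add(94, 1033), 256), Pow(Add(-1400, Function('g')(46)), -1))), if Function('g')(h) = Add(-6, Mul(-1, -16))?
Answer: Rational(6229987, 1390) ≈ 4482.0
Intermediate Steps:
Function('g')(h) = 10 (Function('g')(h) = Add(-6, 16) = 10)
Add(4483, Mul(Add(Add(94, 1033), 256), Pow(Add(-1400, Function('g')(46)), -1))) = Add(4483, Mul(Add(Add(94, 1033), 256), Pow(Add(-1400, 10), -1))) = Add(4483, Mul(Add(1127, 256), Pow(-1390, -1))) = Add(4483, Mul(1383, Rational(-1, 1390))) = Add(4483, Rational(-1383, 1390)) = Rational(6229987, 1390)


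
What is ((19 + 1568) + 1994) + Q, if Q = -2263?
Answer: 1318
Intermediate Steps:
((19 + 1568) + 1994) + Q = ((19 + 1568) + 1994) - 2263 = (1587 + 1994) - 2263 = 3581 - 2263 = 1318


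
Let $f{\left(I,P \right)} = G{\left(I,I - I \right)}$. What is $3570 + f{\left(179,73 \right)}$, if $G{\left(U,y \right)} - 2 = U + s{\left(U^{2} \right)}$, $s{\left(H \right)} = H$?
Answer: $35792$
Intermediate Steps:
$G{\left(U,y \right)} = 2 + U + U^{2}$ ($G{\left(U,y \right)} = 2 + \left(U + U^{2}\right) = 2 + U + U^{2}$)
$f{\left(I,P \right)} = 2 + I + I^{2}$
$3570 + f{\left(179,73 \right)} = 3570 + \left(2 + 179 + 179^{2}\right) = 3570 + \left(2 + 179 + 32041\right) = 3570 + 32222 = 35792$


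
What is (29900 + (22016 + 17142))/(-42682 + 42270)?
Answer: -34529/206 ≈ -167.62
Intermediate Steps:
(29900 + (22016 + 17142))/(-42682 + 42270) = (29900 + 39158)/(-412) = 69058*(-1/412) = -34529/206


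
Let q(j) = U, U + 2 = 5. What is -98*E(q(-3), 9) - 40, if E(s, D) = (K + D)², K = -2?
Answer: -4842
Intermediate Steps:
U = 3 (U = -2 + 5 = 3)
q(j) = 3
E(s, D) = (-2 + D)²
-98*E(q(-3), 9) - 40 = -98*(-2 + 9)² - 40 = -98*7² - 40 = -98*49 - 40 = -4802 - 40 = -4842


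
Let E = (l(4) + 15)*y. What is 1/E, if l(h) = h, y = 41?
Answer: 1/779 ≈ 0.0012837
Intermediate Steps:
E = 779 (E = (4 + 15)*41 = 19*41 = 779)
1/E = 1/779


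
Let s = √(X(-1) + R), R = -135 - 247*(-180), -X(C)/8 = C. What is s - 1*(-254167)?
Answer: 254167 + √44333 ≈ 2.5438e+5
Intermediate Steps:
X(C) = -8*C
R = 44325 (R = -135 + 44460 = 44325)
s = √44333 (s = √(-8*(-1) + 44325) = √(8 + 44325) = √44333 ≈ 210.55)
s - 1*(-254167) = √44333 - 1*(-254167) = √44333 + 254167 = 254167 + √44333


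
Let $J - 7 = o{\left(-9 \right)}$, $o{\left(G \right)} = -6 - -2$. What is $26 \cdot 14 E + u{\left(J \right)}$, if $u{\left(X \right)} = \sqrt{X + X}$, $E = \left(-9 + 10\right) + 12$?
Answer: $4732 + \sqrt{6} \approx 4734.5$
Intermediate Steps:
$o{\left(G \right)} = -4$ ($o{\left(G \right)} = -6 + 2 = -4$)
$E = 13$ ($E = 1 + 12 = 13$)
$J = 3$ ($J = 7 - 4 = 3$)
$u{\left(X \right)} = \sqrt{2} \sqrt{X}$ ($u{\left(X \right)} = \sqrt{2 X} = \sqrt{2} \sqrt{X}$)
$26 \cdot 14 E + u{\left(J \right)} = 26 \cdot 14 \cdot 13 + \sqrt{2} \sqrt{3} = 364 \cdot 13 + \sqrt{6} = 4732 + \sqrt{6}$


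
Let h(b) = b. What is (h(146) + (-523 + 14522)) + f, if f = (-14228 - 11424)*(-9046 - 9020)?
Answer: 463443177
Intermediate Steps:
f = 463429032 (f = -25652*(-18066) = 463429032)
(h(146) + (-523 + 14522)) + f = (146 + (-523 + 14522)) + 463429032 = (146 + 13999) + 463429032 = 14145 + 463429032 = 463443177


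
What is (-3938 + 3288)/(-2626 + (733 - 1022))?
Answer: 130/583 ≈ 0.22298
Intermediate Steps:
(-3938 + 3288)/(-2626 + (733 - 1022)) = -650/(-2626 - 289) = -650/(-2915) = -650*(-1/2915) = 130/583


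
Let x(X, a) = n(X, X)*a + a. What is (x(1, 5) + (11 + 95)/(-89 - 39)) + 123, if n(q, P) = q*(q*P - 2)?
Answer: 7819/64 ≈ 122.17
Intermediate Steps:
n(q, P) = q*(-2 + P*q) (n(q, P) = q*(P*q - 2) = q*(-2 + P*q))
x(X, a) = a + X*a*(-2 + X²) (x(X, a) = (X*(-2 + X*X))*a + a = (X*(-2 + X²))*a + a = X*a*(-2 + X²) + a = a + X*a*(-2 + X²))
(x(1, 5) + (11 + 95)/(-89 - 39)) + 123 = (5*(1 + 1*(-2 + 1²)) + (11 + 95)/(-89 - 39)) + 123 = (5*(1 + 1*(-2 + 1)) + 106/(-128)) + 123 = (5*(1 + 1*(-1)) + 106*(-1/128)) + 123 = (5*(1 - 1) - 53/64) + 123 = (5*0 - 53/64) + 123 = (0 - 53/64) + 123 = -53/64 + 123 = 7819/64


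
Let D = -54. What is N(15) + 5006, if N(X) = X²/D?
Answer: 30011/6 ≈ 5001.8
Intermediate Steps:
N(X) = -X²/54 (N(X) = X²/(-54) = X²*(-1/54) = -X²/54)
N(15) + 5006 = -1/54*15² + 5006 = -1/54*225 + 5006 = -25/6 + 5006 = 30011/6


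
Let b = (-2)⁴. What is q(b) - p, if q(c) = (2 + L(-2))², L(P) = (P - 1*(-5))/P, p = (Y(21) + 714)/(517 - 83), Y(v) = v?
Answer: -179/124 ≈ -1.4435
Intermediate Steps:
b = 16
p = 105/62 (p = (21 + 714)/(517 - 83) = 735/434 = 735*(1/434) = 105/62 ≈ 1.6935)
L(P) = (5 + P)/P (L(P) = (P + 5)/P = (5 + P)/P)
q(c) = ¼ (q(c) = (2 + (5 - 2)/(-2))² = (2 - ½*3)² = (2 - 3/2)² = (½)² = ¼)
q(b) - p = ¼ - 1*105/62 = ¼ - 105/62 = -179/124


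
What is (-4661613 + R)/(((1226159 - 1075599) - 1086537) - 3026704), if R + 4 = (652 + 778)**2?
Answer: 2616717/3962681 ≈ 0.66034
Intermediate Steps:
R = 2044896 (R = -4 + (652 + 778)**2 = -4 + 1430**2 = -4 + 2044900 = 2044896)
(-4661613 + R)/(((1226159 - 1075599) - 1086537) - 3026704) = (-4661613 + 2044896)/(((1226159 - 1075599) - 1086537) - 3026704) = -2616717/((150560 - 1086537) - 3026704) = -2616717/(-935977 - 3026704) = -2616717/(-3962681) = -2616717*(-1/3962681) = 2616717/3962681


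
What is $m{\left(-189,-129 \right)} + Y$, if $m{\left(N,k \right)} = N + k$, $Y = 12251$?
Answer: $11933$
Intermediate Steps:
$m{\left(-189,-129 \right)} + Y = \left(-189 - 129\right) + 12251 = -318 + 12251 = 11933$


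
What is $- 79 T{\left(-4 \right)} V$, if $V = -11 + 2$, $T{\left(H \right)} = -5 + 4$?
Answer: $-711$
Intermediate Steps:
$T{\left(H \right)} = -1$
$V = -9$
$- 79 T{\left(-4 \right)} V = \left(-79\right) \left(-1\right) \left(-9\right) = 79 \left(-9\right) = -711$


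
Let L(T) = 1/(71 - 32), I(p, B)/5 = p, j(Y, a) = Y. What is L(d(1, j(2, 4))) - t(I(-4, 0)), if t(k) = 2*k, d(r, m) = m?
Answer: 1561/39 ≈ 40.026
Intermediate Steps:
I(p, B) = 5*p
L(T) = 1/39
L(d(1, j(2, 4))) - t(I(-4, 0)) = 1/39 - 2*5*(-4) = 1/39 - 2*(-20) = 1/39 - 1*(-40) = 1/39 + 40 = 1561/39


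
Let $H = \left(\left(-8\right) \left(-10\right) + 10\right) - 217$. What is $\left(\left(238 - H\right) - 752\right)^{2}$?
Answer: $149769$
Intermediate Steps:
$H = -127$ ($H = \left(80 + 10\right) - 217 = 90 - 217 = -127$)
$\left(\left(238 - H\right) - 752\right)^{2} = \left(\left(238 - -127\right) - 752\right)^{2} = \left(\left(238 + 127\right) - 752\right)^{2} = \left(365 - 752\right)^{2} = \left(-387\right)^{2} = 149769$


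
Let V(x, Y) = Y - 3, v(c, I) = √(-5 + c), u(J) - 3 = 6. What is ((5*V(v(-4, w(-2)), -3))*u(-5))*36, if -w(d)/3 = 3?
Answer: -9720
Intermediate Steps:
w(d) = -9 (w(d) = -3*3 = -9)
u(J) = 9 (u(J) = 3 + 6 = 9)
V(x, Y) = -3 + Y
((5*V(v(-4, w(-2)), -3))*u(-5))*36 = ((5*(-3 - 3))*9)*36 = ((5*(-6))*9)*36 = -30*9*36 = -270*36 = -9720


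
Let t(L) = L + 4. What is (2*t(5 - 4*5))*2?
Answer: -44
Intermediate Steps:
t(L) = 4 + L
(2*t(5 - 4*5))*2 = (2*(4 + (5 - 4*5)))*2 = (2*(4 + (5 - 20)))*2 = (2*(4 - 15))*2 = (2*(-11))*2 = -22*2 = -44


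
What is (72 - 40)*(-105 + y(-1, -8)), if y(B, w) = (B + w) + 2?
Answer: -3584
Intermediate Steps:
y(B, w) = 2 + B + w
(72 - 40)*(-105 + y(-1, -8)) = (72 - 40)*(-105 + (2 - 1 - 8)) = 32*(-105 - 7) = 32*(-112) = -3584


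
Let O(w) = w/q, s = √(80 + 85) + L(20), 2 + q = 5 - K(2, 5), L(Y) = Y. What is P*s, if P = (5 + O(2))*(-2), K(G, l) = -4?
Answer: -1480/7 - 74*√165/7 ≈ -347.22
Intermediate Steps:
q = 7 (q = -2 + (5 - 1*(-4)) = -2 + (5 + 4) = -2 + 9 = 7)
s = 20 + √165 (s = √(80 + 85) + 20 = √165 + 20 = 20 + √165 ≈ 32.845)
O(w) = w/7
P = -74/7 (P = (5 + (⅐)*2)*(-2) = (5 + 2/7)*(-2) = (37/7)*(-2) = -74/7 ≈ -10.571)
P*s = -74*(20 + √165)/7 = -1480/7 - 74*√165/7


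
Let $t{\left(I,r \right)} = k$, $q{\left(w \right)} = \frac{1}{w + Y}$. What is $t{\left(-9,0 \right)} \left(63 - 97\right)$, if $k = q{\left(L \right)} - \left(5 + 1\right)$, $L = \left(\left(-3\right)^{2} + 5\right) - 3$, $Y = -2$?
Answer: $\frac{1802}{9} \approx 200.22$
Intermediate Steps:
$L = 11$ ($L = \left(9 + 5\right) - 3 = 14 - 3 = 11$)
$q{\left(w \right)} = \frac{1}{-2 + w}$ ($q{\left(w \right)} = \frac{1}{w - 2} = \frac{1}{-2 + w}$)
$k = - \frac{53}{9}$ ($k = \frac{1}{-2 + 11} - \left(5 + 1\right) = \frac{1}{9} - 6 = - \frac{53}{9} \approx -5.8889$)
$t{\left(I,r \right)} = - \frac{53}{9}$
$t{\left(-9,0 \right)} \left(63 - 97\right) = - \frac{53 \left(63 - 97\right)}{9} = \left(- \frac{53}{9}\right) \left(-34\right) = \frac{1802}{9}$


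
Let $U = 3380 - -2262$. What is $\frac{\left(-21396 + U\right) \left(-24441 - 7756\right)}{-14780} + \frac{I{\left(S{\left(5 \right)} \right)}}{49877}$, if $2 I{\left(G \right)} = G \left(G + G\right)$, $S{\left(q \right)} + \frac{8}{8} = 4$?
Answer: $- \frac{12649593643903}{368591030} \approx -34319.0$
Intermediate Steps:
$S{\left(q \right)} = 3$ ($S{\left(q \right)} = -1 + 4 = 3$)
$U = 5642$ ($U = 3380 + 2262 = 5642$)
$I{\left(G \right)} = G^{2}$ ($I{\left(G \right)} = \frac{G \left(G + G\right)}{2} = \frac{G 2 G}{2} = \frac{2 G^{2}}{2} = G^{2}$)
$\frac{\left(-21396 + U\right) \left(-24441 - 7756\right)}{-14780} + \frac{I{\left(S{\left(5 \right)} \right)}}{49877} = \frac{\left(-21396 + 5642\right) \left(-24441 - 7756\right)}{-14780} + \frac{3^{2}}{49877} = \left(-15754\right) \left(-32197\right) \left(- \frac{1}{14780}\right) + 9 \cdot \frac{1}{49877} = 507231538 \left(- \frac{1}{14780}\right) + \frac{9}{49877} = - \frac{253615769}{7390} + \frac{9}{49877} = - \frac{12649593643903}{368591030}$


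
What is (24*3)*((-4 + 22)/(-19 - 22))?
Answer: -1296/41 ≈ -31.610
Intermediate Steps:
(24*3)*((-4 + 22)/(-19 - 22)) = 72*(18/(-41)) = 72*(18*(-1/41)) = 72*(-18/41) = -1296/41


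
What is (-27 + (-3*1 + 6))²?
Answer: 576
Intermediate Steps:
(-27 + (-3*1 + 6))² = (-27 + (-3 + 6))² = (-27 + 3)² = (-24)² = 576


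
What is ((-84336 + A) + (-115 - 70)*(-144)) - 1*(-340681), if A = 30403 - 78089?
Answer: 235299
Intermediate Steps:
A = -47686
((-84336 + A) + (-115 - 70)*(-144)) - 1*(-340681) = ((-84336 - 47686) + (-115 - 70)*(-144)) - 1*(-340681) = (-132022 - 185*(-144)) + 340681 = (-132022 + 26640) + 340681 = -105382 + 340681 = 235299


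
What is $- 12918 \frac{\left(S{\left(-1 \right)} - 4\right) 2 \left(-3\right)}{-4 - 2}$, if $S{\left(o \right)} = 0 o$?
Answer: $51672$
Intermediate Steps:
$S{\left(o \right)} = 0$
$- 12918 \frac{\left(S{\left(-1 \right)} - 4\right) 2 \left(-3\right)}{-4 - 2} = - 12918 \frac{\left(0 - 4\right) 2 \left(-3\right)}{-4 - 2} = - 12918 \frac{\left(-4\right) 2 \left(-3\right)}{-6} = - 12918 \left(-8\right) \left(-3\right) \left(- \frac{1}{6}\right) = - 12918 \cdot 24 \left(- \frac{1}{6}\right) = \left(-12918\right) \left(-4\right) = 51672$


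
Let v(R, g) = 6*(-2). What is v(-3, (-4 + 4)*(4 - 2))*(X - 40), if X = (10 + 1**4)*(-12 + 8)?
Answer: 1008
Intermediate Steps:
v(R, g) = -12
X = -44 (X = (10 + 1)*(-4) = 11*(-4) = -44)
v(-3, (-4 + 4)*(4 - 2))*(X - 40) = -12*(-44 - 40) = -12*(-84) = 1008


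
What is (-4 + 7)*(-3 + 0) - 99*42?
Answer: -4167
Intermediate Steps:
(-4 + 7)*(-3 + 0) - 99*42 = 3*(-3) - 4158 = -9 - 4158 = -4167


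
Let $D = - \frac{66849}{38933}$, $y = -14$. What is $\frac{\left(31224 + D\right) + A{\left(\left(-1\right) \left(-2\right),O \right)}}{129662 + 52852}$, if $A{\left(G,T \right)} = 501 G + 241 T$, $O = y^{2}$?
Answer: $\frac{3093627197}{7105817562} \approx 0.43537$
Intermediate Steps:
$D = - \frac{66849}{38933}$ ($D = \left(-66849\right) \frac{1}{38933} = - \frac{66849}{38933} \approx -1.717$)
$O = 196$ ($O = \left(-14\right)^{2} = 196$)
$A{\left(G,T \right)} = 241 T + 501 G$
$\frac{\left(31224 + D\right) + A{\left(\left(-1\right) \left(-2\right),O \right)}}{129662 + 52852} = \frac{\left(31224 - \frac{66849}{38933}\right) + \left(241 \cdot 196 + 501 \left(\left(-1\right) \left(-2\right)\right)\right)}{129662 + 52852} = \frac{\frac{1215577143}{38933} + \left(47236 + 501 \cdot 2\right)}{182514} = \left(\frac{1215577143}{38933} + \left(47236 + 1002\right)\right) \frac{1}{182514} = \left(\frac{1215577143}{38933} + 48238\right) \frac{1}{182514} = \frac{3093627197}{38933} \cdot \frac{1}{182514} = \frac{3093627197}{7105817562}$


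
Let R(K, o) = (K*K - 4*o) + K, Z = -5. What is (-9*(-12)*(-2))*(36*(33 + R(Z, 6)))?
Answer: -225504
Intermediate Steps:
R(K, o) = K + K² - 4*o (R(K, o) = (K² - 4*o) + K = K + K² - 4*o)
(-9*(-12)*(-2))*(36*(33 + R(Z, 6))) = (-9*(-12)*(-2))*(36*(33 + (-5 + (-5)² - 4*6))) = (108*(-2))*(36*(33 + (-5 + 25 - 24))) = -7776*(33 - 4) = -7776*29 = -216*1044 = -225504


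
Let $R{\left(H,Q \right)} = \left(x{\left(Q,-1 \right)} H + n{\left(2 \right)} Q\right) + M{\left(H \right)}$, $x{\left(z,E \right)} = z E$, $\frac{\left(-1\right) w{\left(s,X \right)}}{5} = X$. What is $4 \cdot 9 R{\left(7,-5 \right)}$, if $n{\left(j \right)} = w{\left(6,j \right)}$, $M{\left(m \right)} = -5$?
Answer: $2880$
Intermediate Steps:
$w{\left(s,X \right)} = - 5 X$
$x{\left(z,E \right)} = E z$
$n{\left(j \right)} = - 5 j$
$R{\left(H,Q \right)} = -5 - 10 Q - H Q$ ($R{\left(H,Q \right)} = \left(- Q H + \left(-5\right) 2 Q\right) - 5 = \left(- H Q - 10 Q\right) - 5 = \left(- 10 Q - H Q\right) - 5 = -5 - 10 Q - H Q$)
$4 \cdot 9 R{\left(7,-5 \right)} = 4 \cdot 9 \left(-5 - -50 - 7 \left(-5\right)\right) = 36 \left(-5 + 50 + 35\right) = 36 \cdot 80 = 2880$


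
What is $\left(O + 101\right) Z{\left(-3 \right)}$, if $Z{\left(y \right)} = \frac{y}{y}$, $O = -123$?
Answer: $-22$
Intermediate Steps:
$Z{\left(y \right)} = 1$
$\left(O + 101\right) Z{\left(-3 \right)} = \left(-123 + 101\right) 1 = \left(-22\right) 1 = -22$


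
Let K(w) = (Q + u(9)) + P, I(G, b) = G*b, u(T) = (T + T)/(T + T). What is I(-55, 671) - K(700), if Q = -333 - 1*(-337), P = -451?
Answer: -36459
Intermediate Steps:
u(T) = 1 (u(T) = (2*T)/((2*T)) = (2*T)*(1/(2*T)) = 1)
Q = 4 (Q = -333 + 337 = 4)
K(w) = -446 (K(w) = (4 + 1) - 451 = 5 - 451 = -446)
I(-55, 671) - K(700) = -55*671 - 1*(-446) = -36905 + 446 = -36459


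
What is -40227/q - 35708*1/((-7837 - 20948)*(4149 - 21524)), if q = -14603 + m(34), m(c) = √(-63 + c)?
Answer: 32643522176653519/11850393376616250 + 13409*I*√29/71082546 ≈ 2.7546 + 0.0010159*I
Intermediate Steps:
q = -14603 + I*√29 (q = -14603 + √(-63 + 34) = -14603 + √(-29) = -14603 + I*√29 ≈ -14603.0 + 5.3852*I)
-40227/q - 35708*1/((-7837 - 20948)*(4149 - 21524)) = -40227/(-14603 + I*√29) - 35708*1/((-7837 - 20948)*(4149 - 21524)) = -40227/(-14603 + I*√29) - 35708/((-17375*(-28785))) = -40227/(-14603 + I*√29) - 35708/500139375 = -35708/500139375 - 40227/(-14603 + I*√29)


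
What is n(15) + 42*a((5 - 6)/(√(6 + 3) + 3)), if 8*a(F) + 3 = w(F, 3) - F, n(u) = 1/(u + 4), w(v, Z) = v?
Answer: -1193/76 ≈ -15.697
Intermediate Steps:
n(u) = 1/(4 + u)
a(F) = -3/8 (a(F) = -3/8 + (F - F)/8 = -3/8 + (⅛)*0 = -3/8 + 0 = -3/8)
n(15) + 42*a((5 - 6)/(√(6 + 3) + 3)) = 1/(4 + 15) + 42*(-3/8) = 1/19 - 63/4 = -1193/76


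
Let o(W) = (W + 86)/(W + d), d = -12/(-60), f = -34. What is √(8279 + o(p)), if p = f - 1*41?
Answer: √9570354/34 ≈ 90.988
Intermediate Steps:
d = ⅕ (d = -12*(-1/60) = ⅕ ≈ 0.20000)
p = -75 (p = -34 - 1*41 = -34 - 41 = -75)
o(W) = (86 + W)/(⅕ + W) (o(W) = (W + 86)/(W + ⅕) = (86 + W)/(⅕ + W))
√(8279 + o(p)) = √(8279 + 5*(86 - 75)/(1 + 5*(-75))) = √(8279 + 5*11/(1 - 375)) = √(8279 + 5*11/(-374)) = √(8279 + 5*(-1/374)*11) = √(8279 - 5/34) = √(281481/34) = √9570354/34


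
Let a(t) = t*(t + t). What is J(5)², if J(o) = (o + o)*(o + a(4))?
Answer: 136900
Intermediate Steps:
a(t) = 2*t² (a(t) = t*(2*t) = 2*t²)
J(o) = 2*o*(32 + o) (J(o) = (o + o)*(o + 2*4²) = (2*o)*(o + 2*16) = (2*o)*(o + 32) = (2*o)*(32 + o) = 2*o*(32 + o))
J(5)² = (2*5*(32 + 5))² = (2*5*37)² = 370² = 136900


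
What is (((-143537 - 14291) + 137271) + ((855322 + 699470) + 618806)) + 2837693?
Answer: 4990734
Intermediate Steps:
(((-143537 - 14291) + 137271) + ((855322 + 699470) + 618806)) + 2837693 = ((-157828 + 137271) + (1554792 + 618806)) + 2837693 = (-20557 + 2173598) + 2837693 = 2153041 + 2837693 = 4990734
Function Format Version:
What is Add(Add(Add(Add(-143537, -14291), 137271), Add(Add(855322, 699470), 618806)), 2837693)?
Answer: 4990734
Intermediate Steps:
Add(Add(Add(Add(-143537, -14291), 137271), Add(Add(855322, 699470), 618806)), 2837693) = Add(Add(Add(-157828, 137271), Add(1554792, 618806)), 2837693) = Add(Add(-20557, 2173598), 2837693) = Add(2153041, 2837693) = 4990734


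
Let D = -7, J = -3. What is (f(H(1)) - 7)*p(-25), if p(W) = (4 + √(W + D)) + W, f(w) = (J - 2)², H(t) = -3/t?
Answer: -378 + 72*I*√2 ≈ -378.0 + 101.82*I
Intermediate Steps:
f(w) = 25 (f(w) = (-3 - 2)² = (-5)² = 25)
p(W) = 4 + W + √(-7 + W) (p(W) = (4 + √(W - 7)) + W = (4 + √(-7 + W)) + W = 4 + W + √(-7 + W))
(f(H(1)) - 7)*p(-25) = (25 - 7)*(4 - 25 + √(-7 - 25)) = 18*(4 - 25 + √(-32)) = 18*(4 - 25 + 4*I*√2) = 18*(-21 + 4*I*√2) = -378 + 72*I*√2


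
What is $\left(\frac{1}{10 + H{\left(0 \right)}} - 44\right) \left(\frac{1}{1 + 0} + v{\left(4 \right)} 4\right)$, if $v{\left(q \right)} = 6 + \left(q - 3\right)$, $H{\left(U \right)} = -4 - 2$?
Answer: $- \frac{5075}{4} \approx -1268.8$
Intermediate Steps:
$H{\left(U \right)} = -6$ ($H{\left(U \right)} = -4 - 2 = -6$)
$v{\left(q \right)} = 3 + q$ ($v{\left(q \right)} = 6 + \left(q - 3\right) = 6 + \left(-3 + q\right) = 3 + q$)
$\left(\frac{1}{10 + H{\left(0 \right)}} - 44\right) \left(\frac{1}{1 + 0} + v{\left(4 \right)} 4\right) = \left(\frac{1}{10 - 6} - 44\right) \left(\frac{1}{1 + 0} + \left(3 + 4\right) 4\right) = \left(\frac{1}{4} - 44\right) \left(1^{-1} + 7 \cdot 4\right) = \left(\frac{1}{4} - 44\right) \left(1 + 28\right) = \left(- \frac{175}{4}\right) 29 = - \frac{5075}{4}$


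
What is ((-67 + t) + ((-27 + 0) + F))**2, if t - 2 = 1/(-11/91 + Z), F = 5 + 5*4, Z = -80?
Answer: 238718233744/53158681 ≈ 4490.7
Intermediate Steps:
F = 25 (F = 5 + 20 = 25)
t = 14491/7291 (t = 2 + 1/(-11/91 - 80) = 2 + 1/(-7291/91) = 2 - 91/7291 = 14491/7291 ≈ 1.9875)
((-67 + t) + ((-27 + 0) + F))**2 = ((-67 + 14491/7291) + ((-27 + 0) + 25))**2 = (-474006/7291 + (-27 + 25))**2 = (-474006/7291 - 2)**2 = (-488588/7291)**2 = 238718233744/53158681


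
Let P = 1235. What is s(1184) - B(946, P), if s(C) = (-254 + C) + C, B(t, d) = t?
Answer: 1168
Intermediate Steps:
s(C) = -254 + 2*C
s(1184) - B(946, P) = (-254 + 2*1184) - 1*946 = (-254 + 2368) - 946 = 2114 - 946 = 1168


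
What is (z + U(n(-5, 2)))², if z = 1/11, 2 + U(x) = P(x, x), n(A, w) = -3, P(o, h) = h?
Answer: 2916/121 ≈ 24.099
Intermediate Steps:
U(x) = -2 + x
z = 1/11 ≈ 0.090909
(z + U(n(-5, 2)))² = (1/11 + (-2 - 3))² = (1/11 - 5)² = (-54/11)² = 2916/121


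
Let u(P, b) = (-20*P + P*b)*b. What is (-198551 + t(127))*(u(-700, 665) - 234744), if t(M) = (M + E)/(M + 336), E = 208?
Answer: 27622965501617832/463 ≈ 5.9661e+13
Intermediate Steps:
t(M) = (208 + M)/(336 + M) (t(M) = (M + 208)/(M + 336) = (208 + M)/(336 + M))
u(P, b) = b*(-20*P + P*b)
(-198551 + t(127))*(u(-700, 665) - 234744) = (-198551 + (208 + 127)/(336 + 127))*(-700*665*(-20 + 665) - 234744) = (-198551 + 335/463)*(-700*665*645 - 234744) = (-198551 + (1/463)*335)*(-300247500 - 234744) = (-198551 + 335/463)*(-300482244) = -91928778/463*(-300482244) = 27622965501617832/463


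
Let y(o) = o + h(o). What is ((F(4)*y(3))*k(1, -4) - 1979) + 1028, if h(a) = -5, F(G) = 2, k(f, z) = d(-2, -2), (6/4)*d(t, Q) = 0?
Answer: -951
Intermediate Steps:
d(t, Q) = 0 (d(t, Q) = (⅔)*0 = 0)
k(f, z) = 0
y(o) = -5 + o (y(o) = o - 5 = -5 + o)
((F(4)*y(3))*k(1, -4) - 1979) + 1028 = ((2*(-5 + 3))*0 - 1979) + 1028 = ((2*(-2))*0 - 1979) + 1028 = (-4*0 - 1979) + 1028 = (0 - 1979) + 1028 = -1979 + 1028 = -951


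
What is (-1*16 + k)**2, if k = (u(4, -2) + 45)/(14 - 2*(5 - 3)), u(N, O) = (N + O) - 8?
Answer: 14641/100 ≈ 146.41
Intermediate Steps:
u(N, O) = -8 + N + O
k = 39/10 (k = ((-8 + 4 - 2) + 45)/(14 - 2*(5 - 3)) = (-6 + 45)/(14 - 2*2) = 39/(14 - 4) = 39/10 ≈ 3.9000)
(-1*16 + k)**2 = (-1*16 + 39/10)**2 = (-16 + 39/10)**2 = (-121/10)**2 = 14641/100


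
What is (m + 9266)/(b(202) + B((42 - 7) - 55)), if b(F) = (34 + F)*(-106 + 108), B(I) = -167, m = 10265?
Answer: 19531/305 ≈ 64.036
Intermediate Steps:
b(F) = 68 + 2*F (b(F) = (34 + F)*2 = 68 + 2*F)
(m + 9266)/(b(202) + B((42 - 7) - 55)) = (10265 + 9266)/((68 + 2*202) - 167) = 19531/((68 + 404) - 167) = 19531/(472 - 167) = 19531/305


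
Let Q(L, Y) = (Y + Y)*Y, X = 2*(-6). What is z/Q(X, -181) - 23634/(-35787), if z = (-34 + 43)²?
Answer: 517148565/781611938 ≈ 0.66164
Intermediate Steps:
X = -12
Q(L, Y) = 2*Y² (Q(L, Y) = (2*Y)*Y = 2*Y²)
z = 81 (z = 9² = 81)
z/Q(X, -181) - 23634/(-35787) = 81/((2*(-181)²)) - 23634/(-35787) = 81/((2*32761)) - 23634*(-1/35787) = 81/65522 + 7878/11929 = 517148565/781611938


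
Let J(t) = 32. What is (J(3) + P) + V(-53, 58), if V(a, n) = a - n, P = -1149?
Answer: -1228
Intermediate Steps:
(J(3) + P) + V(-53, 58) = (32 - 1149) + (-53 - 1*58) = -1117 + (-53 - 58) = -1117 - 111 = -1228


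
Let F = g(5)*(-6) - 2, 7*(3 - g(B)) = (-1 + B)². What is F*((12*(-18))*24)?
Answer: 228096/7 ≈ 32585.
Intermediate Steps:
g(B) = 3 - (-1 + B)²/7
F = -44/7 (F = (3 - (-1 + 5)²/7)*(-6) - 2 = (3 - ⅐*4²)*(-6) - 2 = (3 - ⅐*16)*(-6) - 2 = (3 - 16/7)*(-6) - 2 = (5/7)*(-6) - 2 = -30/7 - 2 = -44/7 ≈ -6.2857)
F*((12*(-18))*24) = -44*12*(-18)*24/7 = -(-9504)*24/7 = -44/7*(-5184) = 228096/7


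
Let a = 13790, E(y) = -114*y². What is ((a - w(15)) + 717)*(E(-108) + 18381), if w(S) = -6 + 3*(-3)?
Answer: -19042916430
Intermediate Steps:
w(S) = -15 (w(S) = -6 - 9 = -15)
((a - w(15)) + 717)*(E(-108) + 18381) = ((13790 - 1*(-15)) + 717)*(-114*(-108)² + 18381) = ((13790 + 15) + 717)*(-114*11664 + 18381) = (13805 + 717)*(-1329696 + 18381) = 14522*(-1311315) = -19042916430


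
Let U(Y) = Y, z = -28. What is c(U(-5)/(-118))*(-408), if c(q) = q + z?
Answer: 672996/59 ≈ 11407.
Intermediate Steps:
c(q) = -28 + q (c(q) = q - 28 = -28 + q)
c(U(-5)/(-118))*(-408) = (-28 - 5/(-118))*(-408) = (-28 - 5*(-1/118))*(-408) = (-28 + 5/118)*(-408) = -3299/118*(-408) = 672996/59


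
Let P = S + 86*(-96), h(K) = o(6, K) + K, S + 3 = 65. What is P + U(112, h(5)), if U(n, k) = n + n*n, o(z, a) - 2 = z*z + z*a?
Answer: 4462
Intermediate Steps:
o(z, a) = 2 + z² + a*z (o(z, a) = 2 + (z*z + z*a) = 2 + (z² + a*z) = 2 + z² + a*z)
S = 62 (S = -3 + 65 = 62)
h(K) = 38 + 7*K (h(K) = (2 + 6² + K*6) + K = (2 + 36 + 6*K) + K = (38 + 6*K) + K = 38 + 7*K)
P = -8194 (P = 62 + 86*(-96) = 62 - 8256 = -8194)
U(n, k) = n + n²
P + U(112, h(5)) = -8194 + 112*(1 + 112) = -8194 + 112*113 = -8194 + 12656 = 4462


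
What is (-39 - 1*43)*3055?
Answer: -250510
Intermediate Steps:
(-39 - 1*43)*3055 = (-39 - 43)*3055 = -82*3055 = -250510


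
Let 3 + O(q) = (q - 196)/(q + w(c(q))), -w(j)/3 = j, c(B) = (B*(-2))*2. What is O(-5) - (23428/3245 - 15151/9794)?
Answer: -7815651/1400542 ≈ -5.5804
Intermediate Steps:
c(B) = -4*B (c(B) = -2*B*2 = -4*B)
w(j) = -3*j
O(q) = -3 + (-196 + q)/(13*q) (O(q) = -3 + (q - 196)/(q - (-12)*q) = -3 + (-196 + q)/(q + 12*q) = -3 + (-196 + q)/((13*q)) = -3 + (-196 + q)*(1/(13*q)) = -3 + (-196 + q)/(13*q))
O(-5) - (23428/3245 - 15151/9794) = (2/13)*(-98 - 19*(-5))/(-5) - (23428/3245 - 15151/9794) = (2/13)*(-1/5)*(-98 + 95) - (23428*(1/3245) - 15151*1/9794) = (2/13)*(-1/5)*(-3) - (23428/3245 - 15151/9794) = 6/65 - 1*3055743/538670 = 6/65 - 3055743/538670 = -7815651/1400542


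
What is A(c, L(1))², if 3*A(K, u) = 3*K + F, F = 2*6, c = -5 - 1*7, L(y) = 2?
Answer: 64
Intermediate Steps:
c = -12 (c = -5 - 7 = -12)
F = 12
A(K, u) = 4 + K (A(K, u) = (3*K + 12)/3 = (12 + 3*K)/3 = 4 + K)
A(c, L(1))² = (4 - 12)² = (-8)² = 64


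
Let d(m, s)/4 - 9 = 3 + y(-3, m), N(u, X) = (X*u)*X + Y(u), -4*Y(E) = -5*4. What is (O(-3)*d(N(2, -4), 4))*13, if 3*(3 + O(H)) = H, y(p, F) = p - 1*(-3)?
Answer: -2496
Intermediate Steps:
Y(E) = 5 (Y(E) = -(-5)*4/4 = -¼*(-20) = 5)
y(p, F) = 3 + p (y(p, F) = p + 3 = 3 + p)
O(H) = -3 + H/3
N(u, X) = 5 + u*X² (N(u, X) = (X*u)*X + 5 = u*X² + 5 = 5 + u*X²)
d(m, s) = 48 (d(m, s) = 36 + 4*(3 + (3 - 3)) = 36 + 4*(3 + 0) = 36 + 4*3 = 36 + 12 = 48)
(O(-3)*d(N(2, -4), 4))*13 = ((-3 + (⅓)*(-3))*48)*13 = ((-3 - 1)*48)*13 = -4*48*13 = -192*13 = -2496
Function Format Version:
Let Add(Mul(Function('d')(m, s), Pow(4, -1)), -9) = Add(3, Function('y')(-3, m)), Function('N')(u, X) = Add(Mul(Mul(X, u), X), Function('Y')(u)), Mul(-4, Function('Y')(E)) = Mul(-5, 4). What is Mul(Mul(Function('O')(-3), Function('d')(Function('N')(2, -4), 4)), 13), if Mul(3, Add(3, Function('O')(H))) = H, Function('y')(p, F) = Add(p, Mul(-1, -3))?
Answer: -2496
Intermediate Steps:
Function('Y')(E) = 5 (Function('Y')(E) = Mul(Rational(-1, 4), Mul(-5, 4)) = Mul(Rational(-1, 4), -20) = 5)
Function('y')(p, F) = Add(3, p) (Function('y')(p, F) = Add(p, 3) = Add(3, p))
Function('O')(H) = Add(-3, Mul(Rational(1, 3), H))
Function('N')(u, X) = Add(5, Mul(u, Pow(X, 2))) (Function('N')(u, X) = Add(Mul(Mul(X, u), X), 5) = Add(Mul(u, Pow(X, 2)), 5) = Add(5, Mul(u, Pow(X, 2))))
Function('d')(m, s) = 48 (Function('d')(m, s) = Add(36, Mul(4, Add(3, Add(3, -3)))) = Add(36, Mul(4, Add(3, 0))) = Add(36, Mul(4, 3)) = Add(36, 12) = 48)
Mul(Mul(Function('O')(-3), Function('d')(Function('N')(2, -4), 4)), 13) = Mul(Mul(Add(-3, Mul(Rational(1, 3), -3)), 48), 13) = Mul(Mul(Add(-3, -1), 48), 13) = Mul(Mul(-4, 48), 13) = Mul(-192, 13) = -2496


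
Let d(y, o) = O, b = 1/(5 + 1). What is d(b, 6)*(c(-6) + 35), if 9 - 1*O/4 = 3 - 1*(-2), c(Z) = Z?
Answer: 464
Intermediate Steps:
b = ⅙ (b = 1/6 = ⅙ ≈ 0.16667)
O = 16 (O = 36 - 4*(3 - 1*(-2)) = 36 - 4*(3 + 2) = 36 - 4*5 = 36 - 20 = 16)
d(y, o) = 16
d(b, 6)*(c(-6) + 35) = 16*(-6 + 35) = 16*29 = 464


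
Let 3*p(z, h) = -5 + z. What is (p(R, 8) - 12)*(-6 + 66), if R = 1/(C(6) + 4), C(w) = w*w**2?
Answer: -9019/11 ≈ -819.91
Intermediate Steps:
C(w) = w**3
R = 1/220 (R = 1/(6**3 + 4) = 1/(216 + 4) = 1/220 ≈ 0.0045455)
p(z, h) = -5/3 + z/3 (p(z, h) = (-5 + z)/3 = -5/3 + z/3)
(p(R, 8) - 12)*(-6 + 66) = ((-5/3 + (1/3)*(1/220)) - 12)*(-6 + 66) = ((-5/3 + 1/660) - 12)*60 = (-1099/660 - 12)*60 = -9019/660*60 = -9019/11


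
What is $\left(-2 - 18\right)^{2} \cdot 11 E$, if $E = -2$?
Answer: $-8800$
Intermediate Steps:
$\left(-2 - 18\right)^{2} \cdot 11 E = \left(-2 - 18\right)^{2} \cdot 11 \left(-2\right) = \left(-20\right)^{2} \cdot 11 \left(-2\right) = 400 \cdot 11 \left(-2\right) = 4400 \left(-2\right) = -8800$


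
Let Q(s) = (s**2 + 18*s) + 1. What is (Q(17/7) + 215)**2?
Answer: 169390225/2401 ≈ 70550.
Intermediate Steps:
Q(s) = 1 + s**2 + 18*s
(Q(17/7) + 215)**2 = ((1 + (17/7)**2 + 18*(17/7)) + 215)**2 = ((1 + 289/49 + 306/7) + 215)**2 = (2480/49 + 215)**2 = (13015/49)**2 = 169390225/2401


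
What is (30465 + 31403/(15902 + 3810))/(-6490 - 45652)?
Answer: -600557483/1027823104 ≈ -0.58430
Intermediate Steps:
(30465 + 31403/(15902 + 3810))/(-6490 - 45652) = (30465 + 31403/19712)/(-52142) = (30465 + 31403*(1/19712))*(-1/52142) = (30465 + 31403/19712)*(-1/52142) = (600557483/19712)*(-1/52142) = -600557483/1027823104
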